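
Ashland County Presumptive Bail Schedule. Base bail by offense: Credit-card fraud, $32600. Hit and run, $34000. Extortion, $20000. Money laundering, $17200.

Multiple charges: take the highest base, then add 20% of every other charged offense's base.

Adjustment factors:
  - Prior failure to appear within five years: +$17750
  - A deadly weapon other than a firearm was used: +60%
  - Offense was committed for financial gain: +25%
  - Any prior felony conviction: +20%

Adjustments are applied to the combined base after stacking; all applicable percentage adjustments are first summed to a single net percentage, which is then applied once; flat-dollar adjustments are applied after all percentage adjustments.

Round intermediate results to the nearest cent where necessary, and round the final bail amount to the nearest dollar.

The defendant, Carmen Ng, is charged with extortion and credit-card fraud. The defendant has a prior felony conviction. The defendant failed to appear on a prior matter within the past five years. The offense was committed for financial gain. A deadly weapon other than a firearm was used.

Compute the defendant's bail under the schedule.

$92780

Base amounts from the schedule: extortion $20000; credit-card fraud $32600.
Stacking rule: highest base plus 20% of each additional charge. Highest is credit-card fraud at $32600. Additional: $20000 × 20% = $4000. Combined base = $32600 + $4000 = $36600.
Net percentage adjustment: +60% +25% +20% = +105%. $36600 × 2.05 = $75030.
Prior failure to appear within five years (+$17750 flat): $75030 + $17750 = $92780.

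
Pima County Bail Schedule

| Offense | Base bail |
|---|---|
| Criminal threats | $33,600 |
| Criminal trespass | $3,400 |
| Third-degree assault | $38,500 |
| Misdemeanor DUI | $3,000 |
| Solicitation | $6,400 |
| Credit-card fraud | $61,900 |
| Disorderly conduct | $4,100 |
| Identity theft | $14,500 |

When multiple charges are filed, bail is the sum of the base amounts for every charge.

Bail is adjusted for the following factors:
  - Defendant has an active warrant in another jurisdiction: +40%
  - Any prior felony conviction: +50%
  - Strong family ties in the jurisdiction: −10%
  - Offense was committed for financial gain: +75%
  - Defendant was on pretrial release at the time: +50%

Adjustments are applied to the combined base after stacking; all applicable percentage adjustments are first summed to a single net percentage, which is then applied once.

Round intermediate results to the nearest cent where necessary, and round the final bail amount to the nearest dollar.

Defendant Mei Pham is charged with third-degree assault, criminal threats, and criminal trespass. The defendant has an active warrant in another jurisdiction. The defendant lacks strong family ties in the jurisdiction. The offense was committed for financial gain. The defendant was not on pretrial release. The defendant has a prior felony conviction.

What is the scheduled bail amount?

Base amounts from the schedule: third-degree assault $38,500; criminal threats $33,600; criminal trespass $3,400.
Stacking rule: sum of all bases. $38,500 + $33,600 + $3,400 = $75,500.
Net percentage adjustment: +40% +50% +75% = +165%. $75,500 × 2.65 = $200,075.

$200,075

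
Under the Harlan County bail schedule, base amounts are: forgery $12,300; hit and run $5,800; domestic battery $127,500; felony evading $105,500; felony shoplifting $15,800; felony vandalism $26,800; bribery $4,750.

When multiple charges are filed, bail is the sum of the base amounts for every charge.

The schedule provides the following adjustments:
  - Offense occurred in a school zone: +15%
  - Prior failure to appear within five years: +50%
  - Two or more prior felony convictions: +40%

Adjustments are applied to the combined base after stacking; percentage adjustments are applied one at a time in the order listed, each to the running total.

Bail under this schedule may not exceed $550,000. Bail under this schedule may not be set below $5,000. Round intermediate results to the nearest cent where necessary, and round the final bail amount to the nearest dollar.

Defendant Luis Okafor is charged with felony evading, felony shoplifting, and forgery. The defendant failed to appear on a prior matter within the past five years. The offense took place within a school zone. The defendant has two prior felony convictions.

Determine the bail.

$322,644

Base amounts from the schedule: felony evading $105,500; felony shoplifting $15,800; forgery $12,300.
Stacking rule: sum of all bases. $105,500 + $15,800 + $12,300 = $133,600.
Offense occurred in a school zone (+15%): $133,600 × 1.15 = $153,640.
Prior failure to appear within five years (+50%): $153,640 × 1.5 = $230,460.
Two or more prior felony convictions (+40%): $230,460 × 1.4 = $322,644.
$322,644 is within the $550,000 maximum.
$322,644 is at or above the $5,000 minimum.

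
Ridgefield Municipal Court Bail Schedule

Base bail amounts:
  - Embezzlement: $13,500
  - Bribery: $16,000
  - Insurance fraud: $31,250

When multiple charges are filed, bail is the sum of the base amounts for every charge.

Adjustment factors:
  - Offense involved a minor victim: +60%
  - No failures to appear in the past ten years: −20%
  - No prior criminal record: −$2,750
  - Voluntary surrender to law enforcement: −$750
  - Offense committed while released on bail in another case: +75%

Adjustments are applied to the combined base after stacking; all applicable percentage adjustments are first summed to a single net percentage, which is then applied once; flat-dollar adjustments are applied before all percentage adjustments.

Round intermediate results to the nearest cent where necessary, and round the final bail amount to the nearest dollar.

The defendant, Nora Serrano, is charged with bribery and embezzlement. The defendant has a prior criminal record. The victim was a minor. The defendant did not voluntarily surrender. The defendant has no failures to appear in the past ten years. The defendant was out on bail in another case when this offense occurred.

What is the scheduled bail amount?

$63,425

Base amounts from the schedule: bribery $16,000; embezzlement $13,500.
Stacking rule: sum of all bases. $16,000 + $13,500 = $29,500.
Net percentage adjustment: +60% −20% +75% = +115%. $29,500 × 2.15 = $63,425.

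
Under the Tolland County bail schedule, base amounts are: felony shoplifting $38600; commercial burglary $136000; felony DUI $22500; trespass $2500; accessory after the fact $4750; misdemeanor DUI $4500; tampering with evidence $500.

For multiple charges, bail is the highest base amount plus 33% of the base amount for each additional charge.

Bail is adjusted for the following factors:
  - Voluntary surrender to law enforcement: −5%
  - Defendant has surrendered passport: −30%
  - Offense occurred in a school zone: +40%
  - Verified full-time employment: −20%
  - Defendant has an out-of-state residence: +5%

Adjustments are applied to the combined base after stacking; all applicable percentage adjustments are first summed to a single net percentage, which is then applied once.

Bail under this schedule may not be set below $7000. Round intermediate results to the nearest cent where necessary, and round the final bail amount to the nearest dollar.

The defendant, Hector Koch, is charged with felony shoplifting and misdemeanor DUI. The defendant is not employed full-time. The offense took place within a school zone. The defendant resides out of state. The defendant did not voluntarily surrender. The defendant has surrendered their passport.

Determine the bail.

$46098

Base amounts from the schedule: felony shoplifting $38600; misdemeanor DUI $4500.
Stacking rule: highest base plus 33% of each additional charge. Highest is felony shoplifting at $38600. Additional: $4500 × 33% = $1485. Combined base = $38600 + $1485 = $40085.
Net percentage adjustment: −30% +40% +5% = +15%. $40085 × 1.15 = $46097.75.
$46097.75 is at or above the $7000 minimum.
Rounded to the nearest dollar: $46098.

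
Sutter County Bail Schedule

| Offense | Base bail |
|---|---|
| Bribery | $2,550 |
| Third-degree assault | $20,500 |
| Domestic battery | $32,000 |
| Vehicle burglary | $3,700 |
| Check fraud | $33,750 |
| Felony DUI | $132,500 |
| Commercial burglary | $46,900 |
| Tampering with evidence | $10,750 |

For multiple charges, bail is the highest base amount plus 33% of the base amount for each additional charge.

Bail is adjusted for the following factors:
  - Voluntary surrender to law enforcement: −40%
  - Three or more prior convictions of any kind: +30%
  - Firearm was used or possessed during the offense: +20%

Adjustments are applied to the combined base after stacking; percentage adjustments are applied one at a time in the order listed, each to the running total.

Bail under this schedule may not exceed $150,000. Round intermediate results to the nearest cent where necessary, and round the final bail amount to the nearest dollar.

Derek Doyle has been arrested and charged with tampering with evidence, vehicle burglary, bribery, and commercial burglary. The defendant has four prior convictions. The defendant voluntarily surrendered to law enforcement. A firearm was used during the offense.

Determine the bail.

Base amounts from the schedule: tampering with evidence $10,750; vehicle burglary $3,700; bribery $2,550; commercial burglary $46,900.
Stacking rule: highest base plus 33% of each additional charge. Highest is commercial burglary at $46,900. Additional: $10,750 × 33% = $3,547.50; $3,700 × 33% = $1,221; $2,550 × 33% = $841.50. Combined base = $46,900 + $5,610 = $52,510.
Voluntary surrender to law enforcement (−40%): $52,510 × 0.6 = $31,506.
Three or more prior convictions of any kind (+30%): $31,506 × 1.3 = $40,957.80.
Firearm was used or possessed during the offense (+20%): $40,957.80 × 1.2 = $49,149.36.
$49,149.36 is within the $150,000 maximum.
Rounded to the nearest dollar: $49,149.

$49,149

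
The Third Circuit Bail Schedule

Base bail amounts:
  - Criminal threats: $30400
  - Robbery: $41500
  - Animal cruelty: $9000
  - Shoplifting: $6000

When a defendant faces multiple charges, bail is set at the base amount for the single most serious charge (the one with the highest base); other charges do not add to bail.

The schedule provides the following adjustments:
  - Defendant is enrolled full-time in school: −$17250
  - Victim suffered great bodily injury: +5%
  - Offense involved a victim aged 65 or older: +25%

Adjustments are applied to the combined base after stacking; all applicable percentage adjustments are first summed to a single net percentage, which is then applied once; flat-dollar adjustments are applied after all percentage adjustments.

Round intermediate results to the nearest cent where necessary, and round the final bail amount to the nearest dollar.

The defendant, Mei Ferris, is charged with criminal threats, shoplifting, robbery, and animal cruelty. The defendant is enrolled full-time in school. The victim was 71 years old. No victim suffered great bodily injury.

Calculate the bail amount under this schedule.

Base amounts from the schedule: criminal threats $30400; shoplifting $6000; robbery $41500; animal cruelty $9000.
Stacking rule: use the highest base only. Highest is robbery at $41500. Combined base = $41500.
Offense involved a victim aged 65 or older (+25%): $41500 × 1.25 = $51875.
Defendant is enrolled full-time in school (−$17250 flat): $51875 − $17250 = $34625.

$34625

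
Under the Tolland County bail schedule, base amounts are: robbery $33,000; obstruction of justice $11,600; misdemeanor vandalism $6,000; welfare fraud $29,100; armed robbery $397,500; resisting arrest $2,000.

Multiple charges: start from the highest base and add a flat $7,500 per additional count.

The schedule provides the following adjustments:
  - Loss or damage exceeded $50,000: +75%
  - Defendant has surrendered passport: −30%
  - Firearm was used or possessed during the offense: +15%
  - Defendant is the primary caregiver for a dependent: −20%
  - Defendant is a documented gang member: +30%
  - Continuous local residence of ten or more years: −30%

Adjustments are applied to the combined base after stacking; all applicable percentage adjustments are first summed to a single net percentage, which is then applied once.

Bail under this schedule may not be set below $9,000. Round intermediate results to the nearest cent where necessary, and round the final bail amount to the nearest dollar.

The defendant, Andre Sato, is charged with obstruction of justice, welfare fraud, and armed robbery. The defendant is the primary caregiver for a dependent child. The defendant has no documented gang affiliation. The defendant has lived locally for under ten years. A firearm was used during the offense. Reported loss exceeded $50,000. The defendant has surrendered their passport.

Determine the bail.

$577,500

Base amounts from the schedule: obstruction of justice $11,600; welfare fraud $29,100; armed robbery $397,500.
Stacking rule: highest base plus $7,500 per additional charge. Highest is armed robbery at $397,500; 2 additional charges → +$15,000. Combined base = $412,500.
Net percentage adjustment: +75% −30% +15% −20% = +40%. $412,500 × 1.4 = $577,500.
$577,500 is at or above the $9,000 minimum.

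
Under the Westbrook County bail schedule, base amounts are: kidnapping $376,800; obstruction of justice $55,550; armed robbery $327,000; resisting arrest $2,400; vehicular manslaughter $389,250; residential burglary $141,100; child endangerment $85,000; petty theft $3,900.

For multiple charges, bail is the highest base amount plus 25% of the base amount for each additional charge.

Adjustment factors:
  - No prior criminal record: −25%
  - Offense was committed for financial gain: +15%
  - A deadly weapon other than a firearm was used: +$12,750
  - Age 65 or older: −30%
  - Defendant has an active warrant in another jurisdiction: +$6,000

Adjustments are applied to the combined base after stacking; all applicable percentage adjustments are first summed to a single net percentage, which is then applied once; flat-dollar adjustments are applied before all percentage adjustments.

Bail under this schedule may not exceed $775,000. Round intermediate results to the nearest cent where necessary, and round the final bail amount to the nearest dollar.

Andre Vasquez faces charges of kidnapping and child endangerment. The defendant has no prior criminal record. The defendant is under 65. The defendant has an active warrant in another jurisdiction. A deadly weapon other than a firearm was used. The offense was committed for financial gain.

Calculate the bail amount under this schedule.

$375,120

Base amounts from the schedule: kidnapping $376,800; child endangerment $85,000.
Stacking rule: highest base plus 25% of each additional charge. Highest is kidnapping at $376,800. Additional: $85,000 × 25% = $21,250. Combined base = $376,800 + $21,250 = $398,050.
A deadly weapon other than a firearm was used (+$12,750 flat): $398,050 + $12,750 = $410,800.
Defendant has an active warrant in another jurisdiction (+$6,000 flat): $410,800 + $6,000 = $416,800.
Net percentage adjustment: −25% +15% = −10%. $416,800 × 0.9 = $375,120.
$375,120 is within the $775,000 maximum.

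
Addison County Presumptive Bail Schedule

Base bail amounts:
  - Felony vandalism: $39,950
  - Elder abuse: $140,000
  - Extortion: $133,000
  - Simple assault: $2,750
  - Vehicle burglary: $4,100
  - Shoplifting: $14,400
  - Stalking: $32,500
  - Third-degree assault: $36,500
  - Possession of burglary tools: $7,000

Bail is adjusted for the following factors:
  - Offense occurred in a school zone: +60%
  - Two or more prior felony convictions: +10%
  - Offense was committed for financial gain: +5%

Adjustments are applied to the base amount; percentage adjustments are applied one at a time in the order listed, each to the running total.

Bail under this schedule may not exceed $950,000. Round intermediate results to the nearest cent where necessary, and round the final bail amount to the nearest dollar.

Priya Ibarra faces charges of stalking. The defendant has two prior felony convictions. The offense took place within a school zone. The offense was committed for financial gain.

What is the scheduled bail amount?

$60,060

Base amounts from the schedule: stalking $32,500.
Single charge. Combined base = $32,500.
Offense occurred in a school zone (+60%): $32,500 × 1.6 = $52,000.
Two or more prior felony convictions (+10%): $52,000 × 1.1 = $57,200.
Offense was committed for financial gain (+5%): $57,200 × 1.05 = $60,060.
$60,060 is within the $950,000 maximum.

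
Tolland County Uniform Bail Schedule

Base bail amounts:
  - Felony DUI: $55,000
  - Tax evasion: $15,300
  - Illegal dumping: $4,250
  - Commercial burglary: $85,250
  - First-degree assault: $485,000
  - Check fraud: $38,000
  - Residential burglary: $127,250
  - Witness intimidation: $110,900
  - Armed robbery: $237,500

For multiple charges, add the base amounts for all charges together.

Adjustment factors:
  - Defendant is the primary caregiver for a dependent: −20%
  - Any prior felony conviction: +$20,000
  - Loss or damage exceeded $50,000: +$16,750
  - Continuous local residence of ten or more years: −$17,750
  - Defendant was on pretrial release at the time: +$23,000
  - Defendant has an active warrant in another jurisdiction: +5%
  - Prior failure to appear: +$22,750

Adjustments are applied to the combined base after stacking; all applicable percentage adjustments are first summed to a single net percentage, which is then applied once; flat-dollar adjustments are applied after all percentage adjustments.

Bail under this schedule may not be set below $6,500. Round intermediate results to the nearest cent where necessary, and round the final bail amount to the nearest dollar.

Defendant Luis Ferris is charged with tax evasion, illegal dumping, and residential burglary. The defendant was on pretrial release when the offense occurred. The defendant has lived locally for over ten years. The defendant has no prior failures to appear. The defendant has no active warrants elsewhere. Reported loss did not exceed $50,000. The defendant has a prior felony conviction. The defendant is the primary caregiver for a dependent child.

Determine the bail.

Base amounts from the schedule: tax evasion $15,300; illegal dumping $4,250; residential burglary $127,250.
Stacking rule: sum of all bases. $15,300 + $4,250 + $127,250 = $146,800.
Defendant is the primary caregiver for a dependent (−20%): $146,800 × 0.8 = $117,440.
Any prior felony conviction (+$20,000 flat): $117,440 + $20,000 = $137,440.
Continuous local residence of ten or more years (−$17,750 flat): $137,440 − $17,750 = $119,690.
Defendant was on pretrial release at the time (+$23,000 flat): $119,690 + $23,000 = $142,690.
$142,690 is at or above the $6,500 minimum.

$142,690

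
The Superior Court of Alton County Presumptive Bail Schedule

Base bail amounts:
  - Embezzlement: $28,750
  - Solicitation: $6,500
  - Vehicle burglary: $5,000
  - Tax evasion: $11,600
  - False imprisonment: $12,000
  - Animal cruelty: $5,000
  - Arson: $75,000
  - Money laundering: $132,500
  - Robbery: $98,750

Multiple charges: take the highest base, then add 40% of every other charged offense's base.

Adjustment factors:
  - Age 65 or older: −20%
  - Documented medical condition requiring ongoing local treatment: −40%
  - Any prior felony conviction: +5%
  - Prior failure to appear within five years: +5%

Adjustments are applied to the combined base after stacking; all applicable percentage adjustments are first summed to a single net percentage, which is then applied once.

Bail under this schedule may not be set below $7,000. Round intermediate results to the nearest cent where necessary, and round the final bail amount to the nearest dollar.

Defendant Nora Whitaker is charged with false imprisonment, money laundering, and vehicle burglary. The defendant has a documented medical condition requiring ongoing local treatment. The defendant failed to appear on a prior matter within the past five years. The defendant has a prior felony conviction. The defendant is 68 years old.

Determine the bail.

Base amounts from the schedule: false imprisonment $12,000; money laundering $132,500; vehicle burglary $5,000.
Stacking rule: highest base plus 40% of each additional charge. Highest is money laundering at $132,500. Additional: $12,000 × 40% = $4,800; $5,000 × 40% = $2,000. Combined base = $132,500 + $6,800 = $139,300.
Net percentage adjustment: −20% −40% +5% +5% = −50%. $139,300 × 0.5 = $69,650.
$69,650 is at or above the $7,000 minimum.

$69,650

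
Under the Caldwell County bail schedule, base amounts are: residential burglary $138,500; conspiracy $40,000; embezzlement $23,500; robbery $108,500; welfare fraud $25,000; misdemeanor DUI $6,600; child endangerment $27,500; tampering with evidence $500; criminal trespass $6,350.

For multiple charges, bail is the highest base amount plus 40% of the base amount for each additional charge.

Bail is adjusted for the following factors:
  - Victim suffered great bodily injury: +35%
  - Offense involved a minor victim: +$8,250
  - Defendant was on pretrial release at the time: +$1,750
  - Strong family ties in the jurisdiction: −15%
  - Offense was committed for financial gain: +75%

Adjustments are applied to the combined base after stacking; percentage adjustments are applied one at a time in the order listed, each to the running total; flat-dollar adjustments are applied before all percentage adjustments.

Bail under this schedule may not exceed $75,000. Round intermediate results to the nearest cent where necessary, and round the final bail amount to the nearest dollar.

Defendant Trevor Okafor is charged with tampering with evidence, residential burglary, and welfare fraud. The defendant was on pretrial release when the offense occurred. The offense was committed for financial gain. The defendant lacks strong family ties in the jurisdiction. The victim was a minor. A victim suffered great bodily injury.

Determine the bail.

$75,000

Base amounts from the schedule: tampering with evidence $500; residential burglary $138,500; welfare fraud $25,000.
Stacking rule: highest base plus 40% of each additional charge. Highest is residential burglary at $138,500. Additional: $500 × 40% = $200; $25,000 × 40% = $10,000. Combined base = $138,500 + $10,200 = $148,700.
Offense involved a minor victim (+$8,250 flat): $148,700 + $8,250 = $156,950.
Defendant was on pretrial release at the time (+$1,750 flat): $156,950 + $1,750 = $158,700.
Victim suffered great bodily injury (+35%): $158,700 × 1.35 = $214,245.
Offense was committed for financial gain (+75%): $214,245 × 1.75 = $374,928.75.
Result $374,928.75 exceeds the maximum of $75,000; bail is capped at $75,000.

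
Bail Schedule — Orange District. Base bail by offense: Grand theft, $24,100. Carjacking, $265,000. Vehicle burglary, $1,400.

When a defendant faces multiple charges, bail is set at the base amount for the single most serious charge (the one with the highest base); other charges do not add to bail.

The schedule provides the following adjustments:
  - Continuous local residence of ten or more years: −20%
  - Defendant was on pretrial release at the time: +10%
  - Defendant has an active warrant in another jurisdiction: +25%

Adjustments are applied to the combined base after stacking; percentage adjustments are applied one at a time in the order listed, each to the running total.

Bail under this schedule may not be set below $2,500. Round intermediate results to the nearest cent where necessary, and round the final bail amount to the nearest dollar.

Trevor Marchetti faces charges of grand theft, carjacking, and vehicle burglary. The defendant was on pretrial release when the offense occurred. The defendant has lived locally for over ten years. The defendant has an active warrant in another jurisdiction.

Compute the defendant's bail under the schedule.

$291,500

Base amounts from the schedule: grand theft $24,100; carjacking $265,000; vehicle burglary $1,400.
Stacking rule: use the highest base only. Highest is carjacking at $265,000. Combined base = $265,000.
Continuous local residence of ten or more years (−20%): $265,000 × 0.8 = $212,000.
Defendant was on pretrial release at the time (+10%): $212,000 × 1.1 = $233,200.
Defendant has an active warrant in another jurisdiction (+25%): $233,200 × 1.25 = $291,500.
$291,500 is at or above the $2,500 minimum.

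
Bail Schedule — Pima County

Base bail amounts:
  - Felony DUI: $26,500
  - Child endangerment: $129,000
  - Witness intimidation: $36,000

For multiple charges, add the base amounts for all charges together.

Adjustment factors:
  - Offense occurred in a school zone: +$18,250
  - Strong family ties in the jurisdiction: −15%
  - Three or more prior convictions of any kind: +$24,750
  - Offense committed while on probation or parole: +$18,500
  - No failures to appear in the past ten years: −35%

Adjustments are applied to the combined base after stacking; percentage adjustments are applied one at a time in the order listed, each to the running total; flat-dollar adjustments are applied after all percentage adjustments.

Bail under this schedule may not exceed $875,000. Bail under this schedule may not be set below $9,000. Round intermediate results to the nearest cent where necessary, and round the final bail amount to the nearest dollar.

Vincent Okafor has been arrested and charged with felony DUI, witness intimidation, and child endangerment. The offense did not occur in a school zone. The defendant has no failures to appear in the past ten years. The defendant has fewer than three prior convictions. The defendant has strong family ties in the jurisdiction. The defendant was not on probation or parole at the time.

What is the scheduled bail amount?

$105,804

Base amounts from the schedule: felony DUI $26,500; witness intimidation $36,000; child endangerment $129,000.
Stacking rule: sum of all bases. $26,500 + $36,000 + $129,000 = $191,500.
Strong family ties in the jurisdiction (−15%): $191,500 × 0.85 = $162,775.
No failures to appear in the past ten years (−35%): $162,775 × 0.65 = $105,803.75.
$105,803.75 is within the $875,000 maximum.
$105,803.75 is at or above the $9,000 minimum.
Rounded to the nearest dollar: $105,804.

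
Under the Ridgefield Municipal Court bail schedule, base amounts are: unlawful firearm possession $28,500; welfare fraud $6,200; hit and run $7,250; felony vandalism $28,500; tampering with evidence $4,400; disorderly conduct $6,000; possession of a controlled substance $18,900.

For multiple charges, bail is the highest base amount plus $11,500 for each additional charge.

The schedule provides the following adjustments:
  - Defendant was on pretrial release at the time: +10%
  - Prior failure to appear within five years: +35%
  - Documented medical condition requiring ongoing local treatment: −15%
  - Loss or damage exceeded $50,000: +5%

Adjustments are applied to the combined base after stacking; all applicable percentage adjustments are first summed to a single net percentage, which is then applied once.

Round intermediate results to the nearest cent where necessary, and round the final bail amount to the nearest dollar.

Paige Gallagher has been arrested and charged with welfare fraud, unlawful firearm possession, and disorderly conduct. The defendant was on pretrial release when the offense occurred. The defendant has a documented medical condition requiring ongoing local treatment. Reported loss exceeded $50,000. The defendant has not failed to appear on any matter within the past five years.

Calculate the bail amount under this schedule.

$51,500

Base amounts from the schedule: welfare fraud $6,200; unlawful firearm possession $28,500; disorderly conduct $6,000.
Stacking rule: highest base plus $11,500 per additional charge. Highest is unlawful firearm possession at $28,500; 2 additional charges → +$23,000. Combined base = $51,500.
Net percentage adjustment: +10% −15% +5% = +0%. $51,500 × 1 = $51,500.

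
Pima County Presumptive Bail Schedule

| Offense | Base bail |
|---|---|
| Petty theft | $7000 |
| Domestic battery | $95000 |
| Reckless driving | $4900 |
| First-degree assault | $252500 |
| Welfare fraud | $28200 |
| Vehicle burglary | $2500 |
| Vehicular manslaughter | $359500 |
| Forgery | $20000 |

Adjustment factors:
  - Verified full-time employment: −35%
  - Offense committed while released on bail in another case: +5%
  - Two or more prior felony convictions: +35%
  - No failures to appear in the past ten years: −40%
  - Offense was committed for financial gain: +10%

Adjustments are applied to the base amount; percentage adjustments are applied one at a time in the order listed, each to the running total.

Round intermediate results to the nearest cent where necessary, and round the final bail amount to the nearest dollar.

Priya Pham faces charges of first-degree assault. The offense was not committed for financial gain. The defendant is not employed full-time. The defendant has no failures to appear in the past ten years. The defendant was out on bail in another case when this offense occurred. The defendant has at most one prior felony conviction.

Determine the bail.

Base amounts from the schedule: first-degree assault $252500.
Single charge. Combined base = $252500.
Offense committed while released on bail in another case (+5%): $252500 × 1.05 = $265125.
No failures to appear in the past ten years (−40%): $265125 × 0.6 = $159075.

$159075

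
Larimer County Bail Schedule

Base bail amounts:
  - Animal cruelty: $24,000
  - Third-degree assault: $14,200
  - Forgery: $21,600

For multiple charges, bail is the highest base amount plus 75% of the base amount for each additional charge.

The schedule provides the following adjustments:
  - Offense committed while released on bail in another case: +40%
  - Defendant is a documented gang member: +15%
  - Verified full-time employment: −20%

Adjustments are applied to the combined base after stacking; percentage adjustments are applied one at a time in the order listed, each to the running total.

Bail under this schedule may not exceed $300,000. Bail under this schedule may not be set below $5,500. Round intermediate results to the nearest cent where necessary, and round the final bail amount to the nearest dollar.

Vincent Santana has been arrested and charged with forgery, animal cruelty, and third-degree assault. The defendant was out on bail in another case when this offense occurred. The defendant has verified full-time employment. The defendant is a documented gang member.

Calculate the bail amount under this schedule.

$65,495

Base amounts from the schedule: forgery $21,600; animal cruelty $24,000; third-degree assault $14,200.
Stacking rule: highest base plus 75% of each additional charge. Highest is animal cruelty at $24,000. Additional: $21,600 × 75% = $16,200; $14,200 × 75% = $10,650. Combined base = $24,000 + $26,850 = $50,850.
Offense committed while released on bail in another case (+40%): $50,850 × 1.4 = $71,190.
Defendant is a documented gang member (+15%): $71,190 × 1.15 = $81,868.50.
Verified full-time employment (−20%): $81,868.50 × 0.8 = $65,494.80.
$65,494.80 is within the $300,000 maximum.
$65,494.80 is at or above the $5,500 minimum.
Rounded to the nearest dollar: $65,495.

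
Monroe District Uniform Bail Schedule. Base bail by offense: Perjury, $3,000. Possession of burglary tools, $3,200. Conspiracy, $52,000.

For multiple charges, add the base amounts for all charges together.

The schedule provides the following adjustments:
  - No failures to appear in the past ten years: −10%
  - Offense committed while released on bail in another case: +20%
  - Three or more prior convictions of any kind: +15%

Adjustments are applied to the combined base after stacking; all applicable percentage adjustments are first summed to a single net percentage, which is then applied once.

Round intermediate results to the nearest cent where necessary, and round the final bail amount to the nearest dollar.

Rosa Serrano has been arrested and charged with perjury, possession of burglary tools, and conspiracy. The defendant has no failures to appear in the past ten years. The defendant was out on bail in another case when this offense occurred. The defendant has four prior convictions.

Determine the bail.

$72,750

Base amounts from the schedule: perjury $3,000; possession of burglary tools $3,200; conspiracy $52,000.
Stacking rule: sum of all bases. $3,000 + $3,200 + $52,000 = $58,200.
Net percentage adjustment: −10% +20% +15% = +25%. $58,200 × 1.25 = $72,750.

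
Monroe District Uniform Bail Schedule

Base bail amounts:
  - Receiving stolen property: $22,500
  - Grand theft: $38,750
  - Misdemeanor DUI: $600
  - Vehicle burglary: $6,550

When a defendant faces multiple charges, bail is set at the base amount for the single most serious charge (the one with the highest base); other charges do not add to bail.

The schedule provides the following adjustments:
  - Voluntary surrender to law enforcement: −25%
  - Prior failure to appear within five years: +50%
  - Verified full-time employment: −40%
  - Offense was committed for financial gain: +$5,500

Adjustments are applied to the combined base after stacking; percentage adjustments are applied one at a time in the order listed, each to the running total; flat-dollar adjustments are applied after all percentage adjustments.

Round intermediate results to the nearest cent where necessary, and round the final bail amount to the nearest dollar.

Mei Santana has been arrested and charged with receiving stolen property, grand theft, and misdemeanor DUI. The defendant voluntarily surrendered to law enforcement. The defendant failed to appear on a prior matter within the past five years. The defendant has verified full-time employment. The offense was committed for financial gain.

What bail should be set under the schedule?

$31,656

Base amounts from the schedule: receiving stolen property $22,500; grand theft $38,750; misdemeanor DUI $600.
Stacking rule: use the highest base only. Highest is grand theft at $38,750. Combined base = $38,750.
Voluntary surrender to law enforcement (−25%): $38,750 × 0.75 = $29,062.50.
Prior failure to appear within five years (+50%): $29,062.50 × 1.5 = $43,593.75.
Verified full-time employment (−40%): $43,593.75 × 0.6 = $26,156.25.
Offense was committed for financial gain (+$5,500 flat): $26,156.25 + $5,500 = $31,656.25.
Rounded to the nearest dollar: $31,656.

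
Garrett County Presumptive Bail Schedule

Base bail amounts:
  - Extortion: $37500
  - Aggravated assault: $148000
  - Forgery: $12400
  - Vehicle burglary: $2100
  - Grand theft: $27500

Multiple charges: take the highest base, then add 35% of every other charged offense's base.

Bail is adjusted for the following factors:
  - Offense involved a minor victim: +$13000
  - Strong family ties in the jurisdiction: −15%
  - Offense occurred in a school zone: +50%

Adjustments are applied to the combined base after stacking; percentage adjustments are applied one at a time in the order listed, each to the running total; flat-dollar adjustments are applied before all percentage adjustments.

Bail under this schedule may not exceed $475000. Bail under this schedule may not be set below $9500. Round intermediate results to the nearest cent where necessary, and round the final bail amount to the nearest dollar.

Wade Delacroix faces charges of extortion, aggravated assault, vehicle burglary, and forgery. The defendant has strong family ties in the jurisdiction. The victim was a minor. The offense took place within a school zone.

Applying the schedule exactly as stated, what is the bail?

$228480

Base amounts from the schedule: extortion $37500; aggravated assault $148000; vehicle burglary $2100; forgery $12400.
Stacking rule: highest base plus 35% of each additional charge. Highest is aggravated assault at $148000. Additional: $37500 × 35% = $13125; $2100 × 35% = $735; $12400 × 35% = $4340. Combined base = $148000 + $18200 = $166200.
Offense involved a minor victim (+$13000 flat): $166200 + $13000 = $179200.
Strong family ties in the jurisdiction (−15%): $179200 × 0.85 = $152320.
Offense occurred in a school zone (+50%): $152320 × 1.5 = $228480.
$228480 is within the $475000 maximum.
$228480 is at or above the $9500 minimum.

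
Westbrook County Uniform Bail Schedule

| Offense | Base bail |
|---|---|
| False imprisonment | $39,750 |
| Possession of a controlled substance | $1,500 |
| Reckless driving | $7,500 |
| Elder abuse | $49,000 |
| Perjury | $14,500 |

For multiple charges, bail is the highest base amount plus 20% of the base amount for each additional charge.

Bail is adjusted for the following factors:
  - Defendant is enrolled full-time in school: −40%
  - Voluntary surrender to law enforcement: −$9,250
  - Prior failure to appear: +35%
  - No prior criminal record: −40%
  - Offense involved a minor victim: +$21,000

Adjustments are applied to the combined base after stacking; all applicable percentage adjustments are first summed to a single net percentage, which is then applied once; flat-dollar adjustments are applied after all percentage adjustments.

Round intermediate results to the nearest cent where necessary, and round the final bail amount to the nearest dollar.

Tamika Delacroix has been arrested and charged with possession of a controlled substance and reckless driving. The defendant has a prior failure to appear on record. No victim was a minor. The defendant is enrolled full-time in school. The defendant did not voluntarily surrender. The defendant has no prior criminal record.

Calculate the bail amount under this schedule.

$4,290

Base amounts from the schedule: possession of a controlled substance $1,500; reckless driving $7,500.
Stacking rule: highest base plus 20% of each additional charge. Highest is reckless driving at $7,500. Additional: $1,500 × 20% = $300. Combined base = $7,500 + $300 = $7,800.
Net percentage adjustment: −40% +35% −40% = −45%. $7,800 × 0.55 = $4,290.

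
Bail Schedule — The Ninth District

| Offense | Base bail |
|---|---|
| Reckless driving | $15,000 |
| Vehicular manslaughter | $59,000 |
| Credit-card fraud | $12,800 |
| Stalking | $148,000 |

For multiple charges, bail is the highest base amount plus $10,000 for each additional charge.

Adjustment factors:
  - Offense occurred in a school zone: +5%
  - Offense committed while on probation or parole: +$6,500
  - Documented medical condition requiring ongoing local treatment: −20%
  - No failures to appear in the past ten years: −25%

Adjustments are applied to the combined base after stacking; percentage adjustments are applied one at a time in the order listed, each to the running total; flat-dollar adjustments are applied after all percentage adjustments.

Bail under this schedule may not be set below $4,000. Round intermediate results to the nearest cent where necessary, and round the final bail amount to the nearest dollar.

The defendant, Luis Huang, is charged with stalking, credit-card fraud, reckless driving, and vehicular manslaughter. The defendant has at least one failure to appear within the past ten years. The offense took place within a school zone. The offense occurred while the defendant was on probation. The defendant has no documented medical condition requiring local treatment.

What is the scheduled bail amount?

$193,400

Base amounts from the schedule: stalking $148,000; credit-card fraud $12,800; reckless driving $15,000; vehicular manslaughter $59,000.
Stacking rule: highest base plus $10,000 per additional charge. Highest is stalking at $148,000; 3 additional charges → +$30,000. Combined base = $178,000.
Offense occurred in a school zone (+5%): $178,000 × 1.05 = $186,900.
Offense committed while on probation or parole (+$6,500 flat): $186,900 + $6,500 = $193,400.
$193,400 is at or above the $4,000 minimum.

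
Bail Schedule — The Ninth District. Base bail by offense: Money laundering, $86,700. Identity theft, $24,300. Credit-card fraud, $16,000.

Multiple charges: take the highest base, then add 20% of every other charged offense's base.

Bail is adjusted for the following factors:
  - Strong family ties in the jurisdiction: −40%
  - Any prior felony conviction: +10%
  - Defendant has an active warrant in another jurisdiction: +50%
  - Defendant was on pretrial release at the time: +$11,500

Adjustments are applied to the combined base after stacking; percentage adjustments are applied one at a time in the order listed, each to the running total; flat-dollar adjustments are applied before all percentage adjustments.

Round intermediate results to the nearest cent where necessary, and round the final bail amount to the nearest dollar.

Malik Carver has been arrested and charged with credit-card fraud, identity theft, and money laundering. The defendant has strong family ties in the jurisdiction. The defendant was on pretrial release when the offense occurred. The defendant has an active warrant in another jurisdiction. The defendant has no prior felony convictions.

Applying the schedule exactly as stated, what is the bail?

Base amounts from the schedule: credit-card fraud $16,000; identity theft $24,300; money laundering $86,700.
Stacking rule: highest base plus 20% of each additional charge. Highest is money laundering at $86,700. Additional: $16,000 × 20% = $3,200; $24,300 × 20% = $4,860. Combined base = $86,700 + $8,060 = $94,760.
Defendant was on pretrial release at the time (+$11,500 flat): $94,760 + $11,500 = $106,260.
Strong family ties in the jurisdiction (−40%): $106,260 × 0.6 = $63,756.
Defendant has an active warrant in another jurisdiction (+50%): $63,756 × 1.5 = $95,634.

$95,634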